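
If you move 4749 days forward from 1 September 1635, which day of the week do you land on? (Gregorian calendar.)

Tuesday

First find the weekday of Sep 1, 1635. Doomsday rule: the anchor day for the 1600s is Tuesday. For year 35: 35÷12 = 2 r 11, and 11÷4 = 2, so 2+11+2 = 15.
Tuesday + 15 ≡ Wednesday — that's 1635's doomsday.
In September the doomsday date is Sep 5.
Sep 1 is 4 days before Sep 5; 4 mod 7 = 4, so Wednesday − 4 = Saturday.
4749 mod 7 = 3, so 4749 days after a Saturday is Saturday + 3 = Tuesday.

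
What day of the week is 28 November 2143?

Doomsday rule: the anchor day for the 2100s is Sunday. For year 43: 43÷12 = 3 r 7, and 7÷4 = 1, so 3+7+1 = 11.
Sunday + 11 ≡ Thursday — that's 2143's doomsday.
In November the doomsday date is Nov 7.
Nov 28 is 21 days after Nov 7; 21 mod 7 = 0, so Thursday + 0 = Thursday.

Thursday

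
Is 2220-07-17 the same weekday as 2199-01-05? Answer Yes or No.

No

From Jan 5, 2199 to Jul 17, 2220 is 7863 days.
7863 mod 7 = 2, so they are different weekdays.
(Jan 5, 2199 is a Saturday; Jul 17, 2220 is a Monday.)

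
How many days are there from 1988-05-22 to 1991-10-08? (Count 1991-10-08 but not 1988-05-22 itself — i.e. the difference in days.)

1234

May 22, 1988 → May 22, 1989: 365 days.
May 22, 1989 → May 22, 1990: 365 days.
May 22, 1990 → May 22, 1991: 365 days.
May 22, 1991 → Jun 22, 1991: 31 days (May has 31).
Jun 22, 1991 → Jul 22, 1991: 30 days (June has 30).
Jul 22, 1991 → Aug 22, 1991: 31 days (July has 31).
Aug 22, 1991 → Sep 22, 1991: 31 days (August has 31).
Sep 22, 1991 → Oct 8, 1991: 16 days.
Total: 1234 days.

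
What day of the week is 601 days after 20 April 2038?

First find the weekday of Apr 20, 2038. Doomsday rule: the anchor day for the 2000s is Tuesday. For year 38: 38÷12 = 3 r 2, and 2÷4 = 0, so 3+2+0 = 5.
Tuesday + 5 ≡ Sunday — that's 2038's doomsday.
In April the doomsday date is Apr 4.
Apr 20 is 16 days after Apr 4; 16 mod 7 = 2, so Sunday + 2 = Tuesday.
601 mod 7 = 6, so 601 days after a Tuesday is Tuesday + 6 = Monday.

Monday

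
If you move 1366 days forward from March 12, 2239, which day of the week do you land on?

First find the weekday of Mar 12, 2239. Doomsday rule: the anchor day for the 2200s is Friday. For year 39: 39÷12 = 3 r 3, and 3÷4 = 0, so 3+3+0 = 6.
Friday + 6 ≡ Thursday — that's 2239's doomsday.
In March the doomsday date is Mar 14.
Mar 12 is 2 days before Mar 14; 2 mod 7 = 2, so Thursday − 2 = Tuesday.
1366 mod 7 = 1, so 1366 days after a Tuesday is Tuesday + 1 = Wednesday.

Wednesday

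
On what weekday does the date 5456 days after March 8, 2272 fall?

Mar 8, 2272 is a Friday.
5456 mod 7 = 3, so 5456 days after a Friday is Friday + 3 = Monday.

Monday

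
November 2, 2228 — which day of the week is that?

Sunday

Doomsday rule: the anchor day for the 2200s is Friday. For year 28: 28÷12 = 2 r 4, and 4÷4 = 1, so 2+4+1 = 7.
Friday + 7 ≡ Friday — that's 2228's doomsday.
In November the doomsday date is Nov 7.
Nov 2 is 5 days before Nov 7; 5 mod 7 = 5, so Friday − 5 = Sunday.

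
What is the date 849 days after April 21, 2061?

+365 (one year) → Apr 21, 2062 (484 left).
+365 (one year) → Apr 21, 2063 (119 left).
Apr has 30 days: +10 → May 1, 2063 (109 left).
May has 31 days: +31 → Jun 1, 2063 (78 left).
Jun has 30 days: +30 → Jul 1, 2063 (48 left).
Jul has 31 days: +31 → Aug 1, 2063 (17 left).
+17 → Aug 18, 2063.

August 18, 2063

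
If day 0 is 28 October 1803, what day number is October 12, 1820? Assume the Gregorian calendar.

6194

Oct 28, 1803 → Oct 28, 1804: 366 days (Feb 29, 1804 is in that span).
Oct 28, 1804 → Oct 28, 1805: 365 days.
Oct 28, 1805 → Oct 28, 1806: 365 days.
Oct 28, 1806 → Oct 28, 1807: 365 days.
Oct 28, 1807 → Oct 28, 1808: 366 days (Feb 29, 1808 is in that span).
Oct 28, 1808 → Oct 28, 1809: 365 days.
Oct 28, 1809 → Oct 28, 1810: 365 days.
Oct 28, 1810 → Oct 28, 1811: 365 days.
Oct 28, 1811 → Oct 28, 1812: 366 days (Feb 29, 1812 is in that span).
Oct 28, 1812 → Oct 28, 1813: 365 days.
Oct 28, 1813 → Oct 28, 1814: 365 days.
Oct 28, 1814 → Oct 28, 1815: 365 days.
Oct 28, 1815 → Oct 28, 1816: 366 days (Feb 29, 1816 is in that span).
Oct 28, 1816 → Oct 28, 1817: 365 days.
Oct 28, 1817 → Oct 28, 1818: 365 days.
Oct 28, 1818 → Oct 28, 1819: 365 days.
Oct 28, 1819 → Nov 28, 1819: 31 days (October has 31).
Nov 28, 1819 → Dec 28, 1819: 30 days (November has 30).
Dec 28, 1819 → Jan 28, 1820: 31 days (December has 31).
Jan 28, 1820 → Feb 28, 1820: 31 days (January has 31).
Feb 28, 1820 → Mar 28, 1820: 29 days (February has 29).
Mar 28, 1820 → Apr 28, 1820: 31 days (March has 31).
Apr 28, 1820 → May 28, 1820: 30 days (April has 30).
May 28, 1820 → Jun 28, 1820: 31 days (May has 31).
Jun 28, 1820 → Jul 28, 1820: 30 days (June has 30).
Jul 28, 1820 → Aug 28, 1820: 31 days (July has 31).
Aug 28, 1820 → Sep 28, 1820: 31 days (August has 31).
Sep 28, 1820 → Oct 12, 1820: 14 days.
Total: 6194 days.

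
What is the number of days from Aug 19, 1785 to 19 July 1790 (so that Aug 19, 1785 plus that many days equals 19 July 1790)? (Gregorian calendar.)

Aug 19, 1785 → Aug 19, 1786: 365 days.
Aug 19, 1786 → Aug 19, 1787: 365 days.
Aug 19, 1787 → Aug 19, 1788: 366 days (Feb 29, 1788 is in that span).
Aug 19, 1788 → Aug 19, 1789: 365 days.
Aug 19, 1789 → Sep 19, 1789: 31 days (August has 31).
Sep 19, 1789 → Oct 19, 1789: 30 days (September has 30).
Oct 19, 1789 → Nov 19, 1789: 31 days (October has 31).
Nov 19, 1789 → Dec 19, 1789: 30 days (November has 30).
Dec 19, 1789 → Jan 19, 1790: 31 days (December has 31).
Jan 19, 1790 → Feb 19, 1790: 31 days (January has 31).
Feb 19, 1790 → Mar 19, 1790: 28 days (February has 28).
Mar 19, 1790 → Apr 19, 1790: 31 days (March has 31).
Apr 19, 1790 → May 19, 1790: 30 days (April has 30).
May 19, 1790 → Jun 19, 1790: 31 days (May has 31).
Jun 19, 1790 → Jul 19, 1790: 30 days.
Total: 1795 days.

1795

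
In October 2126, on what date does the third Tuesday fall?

October 1, 2126 is a Tuesday.
The first Tuesday is therefore October 1 (same day).
The third Tuesday is 1 + 2×7 = October 15.

October 15, 2126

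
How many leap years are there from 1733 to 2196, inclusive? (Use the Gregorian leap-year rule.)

113

Multiples of 4 in [1733,2196]: 116.
Of those, multiples of 100: 4 (not leap unless ÷400).
Multiples of 400: 1.
Leap years = 116 − 4 + 1 = 113.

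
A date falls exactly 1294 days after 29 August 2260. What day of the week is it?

First find the weekday of Aug 29, 2260. Doomsday rule: the anchor day for the 2200s is Friday. For year 60: 60÷12 = 5 r 0, and 0÷4 = 0, so 5+0+0 = 5.
Friday + 5 ≡ Wednesday — that's 2260's doomsday.
In August the doomsday date is Aug 8.
Aug 29 is 21 days after Aug 8; 21 mod 7 = 0, so Wednesday + 0 = Wednesday.
1294 mod 7 = 6, so 1294 days after a Wednesday is Wednesday + 6 = Tuesday.

Tuesday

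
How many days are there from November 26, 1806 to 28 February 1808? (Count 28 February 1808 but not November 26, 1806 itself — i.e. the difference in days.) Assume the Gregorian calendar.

459

Nov 26, 1806 → Nov 26, 1807: 365 days.
Nov 26, 1807 → Dec 26, 1807: 30 days (November has 30).
Dec 26, 1807 → Jan 26, 1808: 31 days (December has 31).
Jan 26, 1808 → Feb 26, 1808: 31 days (January has 31).
Feb 26, 1808 → Feb 28, 1808: 2 days.
Total: 459 days.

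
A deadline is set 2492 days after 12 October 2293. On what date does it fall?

+365 (one year) → Oct 12, 2294 (2127 left).
+365 (one year) → Oct 12, 2295 (1762 left).
+366 (one year; includes Feb 29, 2296) → Oct 12, 2296 (1396 left).
+365 (one year) → Oct 12, 2297 (1031 left).
+365 (one year) → Oct 12, 2298 (666 left).
+365 (one year) → Oct 12, 2299 (301 left).
Oct has 31 days: +20 → Nov 1, 2299 (281 left).
Nov has 30 days: +30 → Dec 1, 2299 (251 left).
Dec has 31 days: +31 → Jan 1, 2300 (220 left).
Jan has 31 days: +31 → Feb 1, 2300 (189 left).
Feb has 28 days: +28 → Mar 1, 2300 (161 left).
Mar has 31 days: +31 → Apr 1, 2300 (130 left).
Apr has 30 days: +30 → May 1, 2300 (100 left).
May has 31 days: +31 → Jun 1, 2300 (69 left).
Jun has 30 days: +30 → Jul 1, 2300 (39 left).
Jul has 31 days: +31 → Aug 1, 2300 (8 left).
+8 → Aug 9, 2300.

August 9, 2300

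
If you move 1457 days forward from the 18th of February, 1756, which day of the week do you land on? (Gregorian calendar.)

Feb 18, 1756 is a Wednesday.
1457 mod 7 = 1, so 1457 days after a Wednesday is Wednesday + 1 = Thursday.

Thursday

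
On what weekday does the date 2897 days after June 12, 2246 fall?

Thursday

Jun 12, 2246 is a Friday.
2897 mod 7 = 6, so 2897 days after a Friday is Friday + 6 = Thursday.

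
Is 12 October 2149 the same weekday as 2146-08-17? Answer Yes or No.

No

From Aug 17, 2146 to Oct 12, 2149 is 1152 days.
1152 mod 7 = 4, so they are different weekdays.
(Aug 17, 2146 is a Wednesday; Oct 12, 2149 is a Sunday.)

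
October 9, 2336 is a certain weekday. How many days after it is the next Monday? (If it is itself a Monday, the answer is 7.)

3

Oct 9, 2336 is a Friday.
From Friday to the next Monday is 3 days.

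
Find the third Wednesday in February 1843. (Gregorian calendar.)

February 15, 1843

February 1, 1843 is a Wednesday.
The first Wednesday is therefore February 1 (same day).
The third Wednesday is 1 + 2×7 = February 15.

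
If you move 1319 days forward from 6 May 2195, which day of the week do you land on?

First find the weekday of May 6, 2195. Doomsday rule: the anchor day for the 2100s is Sunday. For year 95: 95÷12 = 7 r 11, and 11÷4 = 2, so 7+11+2 = 20.
Sunday + 20 ≡ Saturday — that's 2195's doomsday.
In May the doomsday date is May 9.
May 6 is 3 days before May 9; 3 mod 7 = 3, so Saturday − 3 = Wednesday.
1319 mod 7 = 3, so 1319 days after a Wednesday is Wednesday + 3 = Saturday.

Saturday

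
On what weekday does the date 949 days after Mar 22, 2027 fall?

Friday

Mar 22, 2027 is a Monday.
949 mod 7 = 4, so 949 days after a Monday is Monday + 4 = Friday.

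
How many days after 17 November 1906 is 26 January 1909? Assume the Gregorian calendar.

Nov 17, 1906 → Nov 17, 1907: 365 days.
Nov 17, 1907 → Nov 17, 1908: 366 days (Feb 29, 1908 is in that span).
Nov 17, 1908 → Dec 17, 1908: 30 days (November has 30).
Dec 17, 1908 → Jan 17, 1909: 31 days (December has 31).
Jan 17, 1909 → Jan 26, 1909: 9 days.
Total: 801 days.

801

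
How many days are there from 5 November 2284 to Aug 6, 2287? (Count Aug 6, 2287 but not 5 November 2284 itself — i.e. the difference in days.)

Nov 5, 2284 → Nov 5, 2285: 365 days.
Nov 5, 2285 → Nov 5, 2286: 365 days.
Nov 5, 2286 → Dec 5, 2286: 30 days (November has 30).
Dec 5, 2286 → Jan 5, 2287: 31 days (December has 31).
Jan 5, 2287 → Feb 5, 2287: 31 days (January has 31).
Feb 5, 2287 → Mar 5, 2287: 28 days (February has 28).
Mar 5, 2287 → Apr 5, 2287: 31 days (March has 31).
Apr 5, 2287 → May 5, 2287: 30 days (April has 30).
May 5, 2287 → Jun 5, 2287: 31 days (May has 31).
Jun 5, 2287 → Jul 5, 2287: 30 days (June has 30).
Jul 5, 2287 → Aug 5, 2287: 31 days (July has 31).
Aug 5, 2287 → Aug 6, 2287: 1 days.
Total: 1004 days.

1004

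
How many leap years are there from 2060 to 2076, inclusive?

Multiples of 4 in [2060,2076]: 5.
Of those, multiples of 100: 0 (not leap unless ÷400).
Multiples of 400: 0.
Leap years = 5 − 0 + 0 = 5.

5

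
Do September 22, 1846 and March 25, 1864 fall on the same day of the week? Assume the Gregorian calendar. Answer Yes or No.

No

From Sep 22, 1846 to Mar 25, 1864 is 6394 days.
6394 mod 7 = 3, so they are different weekdays.
(Sep 22, 1846 is a Tuesday; Mar 25, 1864 is a Friday.)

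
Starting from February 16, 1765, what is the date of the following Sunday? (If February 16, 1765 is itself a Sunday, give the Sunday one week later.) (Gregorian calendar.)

Feb 16, 1765 is a Saturday.
From Saturday to the next Sunday is 1 day.
Feb 16, 1765 + 1 = Feb 17, 1765.

February 17, 1765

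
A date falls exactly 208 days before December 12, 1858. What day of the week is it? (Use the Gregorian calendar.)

Tuesday

Dec 12, 1858 is a Sunday.
208 mod 7 = 5, so 208 days before a Sunday is Sunday − 5 = Tuesday.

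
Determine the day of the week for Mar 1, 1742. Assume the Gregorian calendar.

Doomsday rule: the anchor day for the 1700s is Sunday. For year 42: 42÷12 = 3 r 6, and 6÷4 = 1, so 3+6+1 = 10.
Sunday + 10 ≡ Wednesday — that's 1742's doomsday.
In March the doomsday date is Mar 14.
Mar 1 is 13 days before Mar 14; 13 mod 7 = 6, so Wednesday − 6 = Thursday.

Thursday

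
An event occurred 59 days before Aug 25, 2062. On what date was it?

−25 → Jul 31, 2062 (end of Jul, 31 days; 34 left).
−31 → Jun 30, 2062 (end of Jun, 30 days; 3 left).
−3 → Jun 27, 2062.

June 27, 2062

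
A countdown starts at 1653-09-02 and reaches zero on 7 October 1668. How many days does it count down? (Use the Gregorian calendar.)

Sep 2, 1653 → Sep 2, 1654: 365 days.
Sep 2, 1654 → Sep 2, 1655: 365 days.
Sep 2, 1655 → Sep 2, 1656: 366 days (Feb 29, 1656 is in that span).
Sep 2, 1656 → Sep 2, 1657: 365 days.
Sep 2, 1657 → Sep 2, 1658: 365 days.
Sep 2, 1658 → Sep 2, 1659: 365 days.
Sep 2, 1659 → Sep 2, 1660: 366 days (Feb 29, 1660 is in that span).
Sep 2, 1660 → Sep 2, 1661: 365 days.
Sep 2, 1661 → Sep 2, 1662: 365 days.
Sep 2, 1662 → Sep 2, 1663: 365 days.
Sep 2, 1663 → Sep 2, 1664: 366 days (Feb 29, 1664 is in that span).
Sep 2, 1664 → Sep 2, 1665: 365 days.
Sep 2, 1665 → Sep 2, 1666: 365 days.
Sep 2, 1666 → Sep 2, 1667: 365 days.
Sep 2, 1667 → Sep 2, 1668: 366 days (Feb 29, 1668 is in that span).
Sep 2, 1668 → Oct 2, 1668: 30 days (September has 30).
Oct 2, 1668 → Oct 7, 1668: 5 days.
Total: 5514 days.

5514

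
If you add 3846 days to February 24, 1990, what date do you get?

+365 (one year) → Feb 24, 1991 (3481 left).
+365 (one year) → Feb 24, 1992 (3116 left).
+366 (one year; includes Feb 29, 1992) → Feb 24, 1993 (2750 left).
+365 (one year) → Feb 24, 1994 (2385 left).
+365 (one year) → Feb 24, 1995 (2020 left).
+365 (one year) → Feb 24, 1996 (1655 left).
+366 (one year; includes Feb 29, 1996) → Feb 24, 1997 (1289 left).
+365 (one year) → Feb 24, 1998 (924 left).
+365 (one year) → Feb 24, 1999 (559 left).
+365 (one year) → Feb 24, 2000 (194 left).
Feb has 29 days: +6 → Mar 1, 2000 (188 left).
Mar has 31 days: +31 → Apr 1, 2000 (157 left).
Apr has 30 days: +30 → May 1, 2000 (127 left).
May has 31 days: +31 → Jun 1, 2000 (96 left).
Jun has 30 days: +30 → Jul 1, 2000 (66 left).
Jul has 31 days: +31 → Aug 1, 2000 (35 left).
Aug has 31 days: +31 → Sep 1, 2000 (4 left).
+4 → Sep 5, 2000.

September 5, 2000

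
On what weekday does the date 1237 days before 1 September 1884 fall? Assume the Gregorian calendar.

First find the weekday of Sep 1, 1884. Doomsday rule: the anchor day for the 1800s is Friday. For year 84: 84÷12 = 7 r 0, and 0÷4 = 0, so 7+0+0 = 7.
Friday + 7 ≡ Friday — that's 1884's doomsday.
In September the doomsday date is Sep 5.
Sep 1 is 4 days before Sep 5; 4 mod 7 = 4, so Friday − 4 = Monday.
1237 mod 7 = 5, so 1237 days before a Monday is Monday − 5 = Wednesday.

Wednesday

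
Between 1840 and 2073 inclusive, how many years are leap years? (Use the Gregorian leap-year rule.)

Multiples of 4 in [1840,2073]: 59.
Of those, multiples of 100: 2 (not leap unless ÷400).
Multiples of 400: 1.
Leap years = 59 − 2 + 1 = 58.

58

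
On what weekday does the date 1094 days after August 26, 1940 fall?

Wednesday

Aug 26, 1940 is a Monday.
1094 mod 7 = 2, so 1094 days after a Monday is Monday + 2 = Wednesday.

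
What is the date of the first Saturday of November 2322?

November 4, 2322

November 1, 2322 is a Wednesday.
The first Saturday is therefore November 4 (3 days later).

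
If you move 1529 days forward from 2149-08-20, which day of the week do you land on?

First find the weekday of Aug 20, 2149. Doomsday rule: the anchor day for the 2100s is Sunday. For year 49: 49÷12 = 4 r 1, and 1÷4 = 0, so 4+1+0 = 5.
Sunday + 5 ≡ Friday — that's 2149's doomsday.
In August the doomsday date is Aug 8.
Aug 20 is 12 days after Aug 8; 12 mod 7 = 5, so Friday + 5 = Wednesday.
1529 mod 7 = 3, so 1529 days after a Wednesday is Wednesday + 3 = Saturday.

Saturday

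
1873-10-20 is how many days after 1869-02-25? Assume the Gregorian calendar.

1698

Feb 25, 1869 → Feb 25, 1870: 365 days.
Feb 25, 1870 → Feb 25, 1871: 365 days.
Feb 25, 1871 → Feb 25, 1872: 365 days.
Feb 25, 1872 → Feb 25, 1873: 366 days (Feb 29, 1872 is in that span).
Feb 25, 1873 → Mar 25, 1873: 28 days (February has 28).
Mar 25, 1873 → Apr 25, 1873: 31 days (March has 31).
Apr 25, 1873 → May 25, 1873: 30 days (April has 30).
May 25, 1873 → Jun 25, 1873: 31 days (May has 31).
Jun 25, 1873 → Jul 25, 1873: 30 days (June has 30).
Jul 25, 1873 → Aug 25, 1873: 31 days (July has 31).
Aug 25, 1873 → Sep 25, 1873: 31 days (August has 31).
Sep 25, 1873 → Oct 20, 1873: 25 days.
Total: 1698 days.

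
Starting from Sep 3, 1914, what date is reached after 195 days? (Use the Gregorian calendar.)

March 17, 1915

Sep has 30 days: +28 → Oct 1, 1914 (167 left).
Oct has 31 days: +31 → Nov 1, 1914 (136 left).
Nov has 30 days: +30 → Dec 1, 1914 (106 left).
Dec has 31 days: +31 → Jan 1, 1915 (75 left).
Jan has 31 days: +31 → Feb 1, 1915 (44 left).
Feb has 28 days: +28 → Mar 1, 1915 (16 left).
+16 → Mar 17, 1915.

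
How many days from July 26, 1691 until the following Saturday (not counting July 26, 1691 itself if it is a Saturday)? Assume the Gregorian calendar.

2

Jul 26, 1691 is a Thursday.
From Thursday to the next Saturday is 2 days.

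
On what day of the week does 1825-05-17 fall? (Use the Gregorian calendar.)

Tuesday

January 1, 1825 is a Saturday.
Jan 1, 1825 → Feb 1, 1825: 31 days (January has 31).
Feb 1, 1825 → Mar 1, 1825: 28 days (February has 28).
Mar 1, 1825 → Apr 1, 1825: 31 days (March has 31).
Apr 1, 1825 → May 1, 1825: 30 days (April has 30).
May 1, 1825 → May 17, 1825: 16 days.
Total: 136 days.
136 mod 7 = 3, so Saturday + 3 = Tuesday.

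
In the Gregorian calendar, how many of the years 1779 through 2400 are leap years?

Multiples of 4 in [1779,2400]: 156.
Of those, multiples of 100: 7 (not leap unless ÷400).
Multiples of 400: 2.
Leap years = 156 − 7 + 2 = 151.

151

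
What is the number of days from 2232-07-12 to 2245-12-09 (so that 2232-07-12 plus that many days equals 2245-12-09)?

Jul 12, 2232 → Jul 12, 2233: 365 days.
Jul 12, 2233 → Jul 12, 2234: 365 days.
Jul 12, 2234 → Jul 12, 2235: 365 days.
Jul 12, 2235 → Jul 12, 2236: 366 days (Feb 29, 2236 is in that span).
Jul 12, 2236 → Jul 12, 2237: 365 days.
Jul 12, 2237 → Jul 12, 2238: 365 days.
Jul 12, 2238 → Jul 12, 2239: 365 days.
Jul 12, 2239 → Jul 12, 2240: 366 days (Feb 29, 2240 is in that span).
Jul 12, 2240 → Jul 12, 2241: 365 days.
Jul 12, 2241 → Jul 12, 2242: 365 days.
Jul 12, 2242 → Jul 12, 2243: 365 days.
Jul 12, 2243 → Jul 12, 2244: 366 days (Feb 29, 2244 is in that span).
Jul 12, 2244 → Jul 12, 2245: 365 days.
Jul 12, 2245 → Aug 12, 2245: 31 days (July has 31).
Aug 12, 2245 → Sep 12, 2245: 31 days (August has 31).
Sep 12, 2245 → Oct 12, 2245: 30 days (September has 30).
Oct 12, 2245 → Nov 12, 2245: 31 days (October has 31).
Nov 12, 2245 → Dec 9, 2245: 27 days.
Total: 4898 days.

4898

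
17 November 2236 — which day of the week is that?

Thursday

Doomsday rule: the anchor day for the 2200s is Friday. For year 36: 36÷12 = 3 r 0, and 0÷4 = 0, so 3+0+0 = 3.
Friday + 3 ≡ Monday — that's 2236's doomsday.
In November the doomsday date is Nov 7.
Nov 17 is 10 days after Nov 7; 10 mod 7 = 3, so Monday + 3 = Thursday.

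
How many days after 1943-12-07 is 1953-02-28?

Dec 7, 1943 → Dec 7, 1944: 366 days (Feb 29, 1944 is in that span).
Dec 7, 1944 → Dec 7, 1945: 365 days.
Dec 7, 1945 → Dec 7, 1946: 365 days.
Dec 7, 1946 → Dec 7, 1947: 365 days.
Dec 7, 1947 → Dec 7, 1948: 366 days (Feb 29, 1948 is in that span).
Dec 7, 1948 → Dec 7, 1949: 365 days.
Dec 7, 1949 → Dec 7, 1950: 365 days.
Dec 7, 1950 → Dec 7, 1951: 365 days.
Dec 7, 1951 → Dec 7, 1952: 366 days (Feb 29, 1952 is in that span).
Dec 7, 1952 → Jan 7, 1953: 31 days (December has 31).
Jan 7, 1953 → Feb 7, 1953: 31 days (January has 31).
Feb 7, 1953 → Feb 28, 1953: 21 days.
Total: 3371 days.

3371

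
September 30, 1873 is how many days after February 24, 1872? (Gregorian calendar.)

584

Feb 24, 1872 → Feb 24, 1873: 366 days (Feb 29, 1872 is in that span).
Feb 24, 1873 → Mar 24, 1873: 28 days (February has 28).
Mar 24, 1873 → Apr 24, 1873: 31 days (March has 31).
Apr 24, 1873 → May 24, 1873: 30 days (April has 30).
May 24, 1873 → Jun 24, 1873: 31 days (May has 31).
Jun 24, 1873 → Jul 24, 1873: 30 days (June has 30).
Jul 24, 1873 → Aug 24, 1873: 31 days (July has 31).
Aug 24, 1873 → Sep 24, 1873: 31 days (August has 31).
Sep 24, 1873 → Sep 30, 1873: 6 days.
Total: 584 days.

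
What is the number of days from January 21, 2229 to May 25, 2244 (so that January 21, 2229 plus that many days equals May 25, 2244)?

Jan 21, 2229 → Jan 21, 2230: 365 days.
Jan 21, 2230 → Jan 21, 2231: 365 days.
Jan 21, 2231 → Jan 21, 2232: 365 days.
Jan 21, 2232 → Jan 21, 2233: 366 days (Feb 29, 2232 is in that span).
Jan 21, 2233 → Jan 21, 2234: 365 days.
Jan 21, 2234 → Jan 21, 2235: 365 days.
Jan 21, 2235 → Jan 21, 2236: 365 days.
Jan 21, 2236 → Jan 21, 2237: 366 days (Feb 29, 2236 is in that span).
Jan 21, 2237 → Jan 21, 2238: 365 days.
Jan 21, 2238 → Jan 21, 2239: 365 days.
Jan 21, 2239 → Jan 21, 2240: 365 days.
Jan 21, 2240 → Jan 21, 2241: 366 days (Feb 29, 2240 is in that span).
Jan 21, 2241 → Jan 21, 2242: 365 days.
Jan 21, 2242 → Jan 21, 2243: 365 days.
Jan 21, 2243 → Jan 21, 2244: 365 days.
Jan 21, 2244 → Feb 21, 2244: 31 days (January has 31).
Feb 21, 2244 → Mar 21, 2244: 29 days (February has 29).
Mar 21, 2244 → Apr 21, 2244: 31 days (March has 31).
Apr 21, 2244 → May 21, 2244: 30 days (April has 30).
May 21, 2244 → May 25, 2244: 4 days.
Total: 5603 days.

5603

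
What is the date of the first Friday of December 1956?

December 1, 1956 is a Saturday.
The first Friday is therefore December 7 (6 days later).

December 7, 1956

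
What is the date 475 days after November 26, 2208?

+365 (one year) → Nov 26, 2209 (110 left).
Nov has 30 days: +5 → Dec 1, 2209 (105 left).
Dec has 31 days: +31 → Jan 1, 2210 (74 left).
Jan has 31 days: +31 → Feb 1, 2210 (43 left).
Feb has 28 days: +28 → Mar 1, 2210 (15 left).
+15 → Mar 16, 2210.

March 16, 2210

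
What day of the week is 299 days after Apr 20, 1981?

Saturday

Apr 20, 1981 is a Monday.
299 mod 7 = 5, so 299 days after a Monday is Monday + 5 = Saturday.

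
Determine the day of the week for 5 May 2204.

Doomsday rule: the anchor day for the 2200s is Friday. For year 04: 4÷12 = 0 r 4, and 4÷4 = 1, so 0+4+1 = 5.
Friday + 5 ≡ Wednesday — that's 2204's doomsday.
In May the doomsday date is May 9.
May 5 is 4 days before May 9; 4 mod 7 = 4, so Wednesday − 4 = Saturday.

Saturday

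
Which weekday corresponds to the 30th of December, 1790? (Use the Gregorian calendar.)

Thursday

Doomsday rule: the anchor day for the 1700s is Sunday. For year 90: 90÷12 = 7 r 6, and 6÷4 = 1, so 7+6+1 = 14.
Sunday + 14 ≡ Sunday — that's 1790's doomsday.
In December the doomsday date is Dec 12.
Dec 30 is 18 days after Dec 12; 18 mod 7 = 4, so Sunday + 4 = Thursday.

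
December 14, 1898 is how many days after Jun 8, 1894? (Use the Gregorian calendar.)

1650

Jun 8, 1894 → Jun 8, 1895: 365 days.
Jun 8, 1895 → Jun 8, 1896: 366 days (Feb 29, 1896 is in that span).
Jun 8, 1896 → Jun 8, 1897: 365 days.
Jun 8, 1897 → Jun 8, 1898: 365 days.
Jun 8, 1898 → Jul 8, 1898: 30 days (June has 30).
Jul 8, 1898 → Aug 8, 1898: 31 days (July has 31).
Aug 8, 1898 → Sep 8, 1898: 31 days (August has 31).
Sep 8, 1898 → Oct 8, 1898: 30 days (September has 30).
Oct 8, 1898 → Nov 8, 1898: 31 days (October has 31).
Nov 8, 1898 → Dec 8, 1898: 30 days (November has 30).
Dec 8, 1898 → Dec 14, 1898: 6 days.
Total: 1650 days.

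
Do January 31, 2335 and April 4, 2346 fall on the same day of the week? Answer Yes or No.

From Jan 31, 2335 to Apr 4, 2346 is 4081 days.
4081 mod 7 = 0, so they are the same weekday.
(Jan 31, 2335 is a Thursday; Apr 4, 2346 is a Thursday.)

Yes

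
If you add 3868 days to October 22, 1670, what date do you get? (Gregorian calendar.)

May 25, 1681

+365 (one year) → Oct 22, 1671 (3503 left).
+366 (one year; includes Feb 29, 1672) → Oct 22, 1672 (3137 left).
+365 (one year) → Oct 22, 1673 (2772 left).
+365 (one year) → Oct 22, 1674 (2407 left).
+365 (one year) → Oct 22, 1675 (2042 left).
+366 (one year; includes Feb 29, 1676) → Oct 22, 1676 (1676 left).
+365 (one year) → Oct 22, 1677 (1311 left).
+365 (one year) → Oct 22, 1678 (946 left).
+365 (one year) → Oct 22, 1679 (581 left).
+366 (one year; includes Feb 29, 1680) → Oct 22, 1680 (215 left).
Oct has 31 days: +10 → Nov 1, 1680 (205 left).
Nov has 30 days: +30 → Dec 1, 1680 (175 left).
Dec has 31 days: +31 → Jan 1, 1681 (144 left).
Jan has 31 days: +31 → Feb 1, 1681 (113 left).
Feb has 28 days: +28 → Mar 1, 1681 (85 left).
Mar has 31 days: +31 → Apr 1, 1681 (54 left).
Apr has 30 days: +30 → May 1, 1681 (24 left).
+24 → May 25, 1681.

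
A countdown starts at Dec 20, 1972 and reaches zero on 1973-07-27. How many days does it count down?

Dec 20, 1972 → Jan 20, 1973: 31 days (December has 31).
Jan 20, 1973 → Feb 20, 1973: 31 days (January has 31).
Feb 20, 1973 → Mar 20, 1973: 28 days (February has 28).
Mar 20, 1973 → Apr 20, 1973: 31 days (March has 31).
Apr 20, 1973 → May 20, 1973: 30 days (April has 30).
May 20, 1973 → Jun 20, 1973: 31 days (May has 31).
Jun 20, 1973 → Jul 20, 1973: 30 days (June has 30).
Jul 20, 1973 → Jul 27, 1973: 7 days.
Total: 219 days.

219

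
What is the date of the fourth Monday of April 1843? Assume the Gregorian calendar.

April 1, 1843 is a Saturday.
The first Monday is therefore April 3 (2 days later).
The fourth Monday is 3 + 3×7 = April 24.

April 24, 1843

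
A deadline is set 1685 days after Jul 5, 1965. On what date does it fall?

February 14, 1970

+365 (one year) → Jul 5, 1966 (1320 left).
+365 (one year) → Jul 5, 1967 (955 left).
+366 (one year; includes Feb 29, 1968) → Jul 5, 1968 (589 left).
+365 (one year) → Jul 5, 1969 (224 left).
Jul has 31 days: +27 → Aug 1, 1969 (197 left).
Aug has 31 days: +31 → Sep 1, 1969 (166 left).
Sep has 30 days: +30 → Oct 1, 1969 (136 left).
Oct has 31 days: +31 → Nov 1, 1969 (105 left).
Nov has 30 days: +30 → Dec 1, 1969 (75 left).
Dec has 31 days: +31 → Jan 1, 1970 (44 left).
Jan has 31 days: +31 → Feb 1, 1970 (13 left).
+13 → Feb 14, 1970.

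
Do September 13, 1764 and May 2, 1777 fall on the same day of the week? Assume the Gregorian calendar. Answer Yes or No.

No

From Sep 13, 1764 to May 2, 1777 is 4614 days.
4614 mod 7 = 1, so they are different weekdays.
(Sep 13, 1764 is a Thursday; May 2, 1777 is a Friday.)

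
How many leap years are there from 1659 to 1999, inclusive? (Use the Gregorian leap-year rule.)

Multiples of 4 in [1659,1999]: 85.
Of those, multiples of 100: 3 (not leap unless ÷400).
Multiples of 400: 0.
Leap years = 85 − 3 + 0 = 82.

82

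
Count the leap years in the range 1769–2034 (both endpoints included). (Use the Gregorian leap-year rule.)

Multiples of 4 in [1769,2034]: 66.
Of those, multiples of 100: 3 (not leap unless ÷400).
Multiples of 400: 1.
Leap years = 66 − 3 + 1 = 64.

64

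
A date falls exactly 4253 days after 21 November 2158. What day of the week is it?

Saturday

Nov 21, 2158 is a Tuesday.
4253 mod 7 = 4, so 4253 days after a Tuesday is Tuesday + 4 = Saturday.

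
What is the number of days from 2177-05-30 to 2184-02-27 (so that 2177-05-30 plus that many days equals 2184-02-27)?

2464

May 30, 2177 → May 30, 2178: 365 days.
May 30, 2178 → May 30, 2179: 365 days.
May 30, 2179 → May 30, 2180: 366 days (Feb 29, 2180 is in that span).
May 30, 2180 → May 30, 2181: 365 days.
May 30, 2181 → May 30, 2182: 365 days.
May 30, 2182 → May 30, 2183: 365 days.
May 30, 2183 → Jun 30, 2183: 31 days (May has 31).
Jun 30, 2183 → Jul 30, 2183: 30 days (June has 30).
Jul 30, 2183 → Aug 30, 2183: 31 days (July has 31).
Aug 30, 2183 → Sep 30, 2183: 31 days (August has 31).
Sep 30, 2183 → Oct 30, 2183: 30 days (September has 30).
Oct 30, 2183 → Nov 30, 2183: 31 days (October has 31).
Nov 30, 2183 → Dec 30, 2183: 30 days (November has 30).
Dec 30, 2183 → Jan 30, 2184: 31 days (December has 31).
Jan 30, 2184 → Feb 27, 2184: 28 days.
Total: 2464 days.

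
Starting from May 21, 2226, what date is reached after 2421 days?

+365 (one year) → May 21, 2227 (2056 left).
+366 (one year; includes Feb 29, 2228) → May 21, 2228 (1690 left).
+365 (one year) → May 21, 2229 (1325 left).
+365 (one year) → May 21, 2230 (960 left).
+365 (one year) → May 21, 2231 (595 left).
+366 (one year; includes Feb 29, 2232) → May 21, 2232 (229 left).
May has 31 days: +11 → Jun 1, 2232 (218 left).
Jun has 30 days: +30 → Jul 1, 2232 (188 left).
Jul has 31 days: +31 → Aug 1, 2232 (157 left).
Aug has 31 days: +31 → Sep 1, 2232 (126 left).
Sep has 30 days: +30 → Oct 1, 2232 (96 left).
Oct has 31 days: +31 → Nov 1, 2232 (65 left).
Nov has 30 days: +30 → Dec 1, 2232 (35 left).
Dec has 31 days: +31 → Jan 1, 2233 (4 left).
+4 → Jan 5, 2233.

January 5, 2233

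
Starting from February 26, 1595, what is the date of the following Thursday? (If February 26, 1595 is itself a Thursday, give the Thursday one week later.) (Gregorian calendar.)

Feb 26, 1595 is a Sunday.
From Sunday to the next Thursday is 4 days.
Feb 26, 1595 + 4 = Mar 2, 1595.

March 2, 1595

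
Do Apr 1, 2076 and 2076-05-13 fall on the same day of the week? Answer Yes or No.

From Apr 1, 2076 to May 13, 2076 is 42 days.
42 mod 7 = 0, so they are the same weekday.
(Apr 1, 2076 is a Wednesday; May 13, 2076 is a Wednesday.)

Yes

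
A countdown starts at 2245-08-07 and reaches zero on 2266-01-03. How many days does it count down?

7454

Aug 7, 2245 → Aug 7, 2246: 365 days.
Aug 7, 2246 → Aug 7, 2247: 365 days.
Aug 7, 2247 → Aug 7, 2248: 366 days (Feb 29, 2248 is in that span).
Aug 7, 2248 → Aug 7, 2249: 365 days.
Aug 7, 2249 → Aug 7, 2250: 365 days.
Aug 7, 2250 → Aug 7, 2251: 365 days.
Aug 7, 2251 → Aug 7, 2252: 366 days (Feb 29, 2252 is in that span).
Aug 7, 2252 → Aug 7, 2253: 365 days.
Aug 7, 2253 → Aug 7, 2254: 365 days.
Aug 7, 2254 → Aug 7, 2255: 365 days.
Aug 7, 2255 → Aug 7, 2256: 366 days (Feb 29, 2256 is in that span).
Aug 7, 2256 → Aug 7, 2257: 365 days.
Aug 7, 2257 → Aug 7, 2258: 365 days.
Aug 7, 2258 → Aug 7, 2259: 365 days.
Aug 7, 2259 → Aug 7, 2260: 366 days (Feb 29, 2260 is in that span).
Aug 7, 2260 → Aug 7, 2261: 365 days.
Aug 7, 2261 → Aug 7, 2262: 365 days.
Aug 7, 2262 → Aug 7, 2263: 365 days.
Aug 7, 2263 → Aug 7, 2264: 366 days (Feb 29, 2264 is in that span).
Aug 7, 2264 → Aug 7, 2265: 365 days.
Aug 7, 2265 → Sep 7, 2265: 31 days (August has 31).
Sep 7, 2265 → Oct 7, 2265: 30 days (September has 30).
Oct 7, 2265 → Nov 7, 2265: 31 days (October has 31).
Nov 7, 2265 → Dec 7, 2265: 30 days (November has 30).
Dec 7, 2265 → Jan 3, 2266: 27 days.
Total: 7454 days.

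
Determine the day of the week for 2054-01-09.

Doomsday rule: the anchor day for the 2000s is Tuesday. For year 54: 54÷12 = 4 r 6, and 6÷4 = 1, so 4+6+1 = 11.
Tuesday + 11 ≡ Saturday — that's 2054's doomsday.
In January the doomsday date is Jan 3 (2054 is not a leap year).
Jan 9 is 6 days after Jan 3; 6 mod 7 = 6, so Saturday + 6 = Friday.

Friday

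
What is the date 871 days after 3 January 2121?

+365 (one year) → Jan 3, 2122 (506 left).
+365 (one year) → Jan 3, 2123 (141 left).
Jan has 31 days: +29 → Feb 1, 2123 (112 left).
Feb has 28 days: +28 → Mar 1, 2123 (84 left).
Mar has 31 days: +31 → Apr 1, 2123 (53 left).
Apr has 30 days: +30 → May 1, 2123 (23 left).
+23 → May 24, 2123.

May 24, 2123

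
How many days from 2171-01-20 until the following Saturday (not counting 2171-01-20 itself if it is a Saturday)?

6

Jan 20, 2171 is a Sunday.
From Sunday to the next Saturday is 6 days.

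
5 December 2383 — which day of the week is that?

Monday

Doomsday rule: the anchor day for the 2300s is Wednesday. For year 83: 83÷12 = 6 r 11, and 11÷4 = 2, so 6+11+2 = 19.
Wednesday + 19 ≡ Monday — that's 2383's doomsday.
In December the doomsday date is Dec 12.
Dec 5 is 7 days before Dec 12; 7 mod 7 = 0, so Monday − 0 = Monday.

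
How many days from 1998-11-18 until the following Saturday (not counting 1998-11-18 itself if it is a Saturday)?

Nov 18, 1998 is a Wednesday.
From Wednesday to the next Saturday is 3 days.

3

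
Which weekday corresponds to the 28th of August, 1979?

Doomsday rule: the anchor day for the 1900s is Wednesday. For year 79: 79÷12 = 6 r 7, and 7÷4 = 1, so 6+7+1 = 14.
Wednesday + 14 ≡ Wednesday — that's 1979's doomsday.
In August the doomsday date is Aug 8.
Aug 28 is 20 days after Aug 8; 20 mod 7 = 6, so Wednesday + 6 = Tuesday.

Tuesday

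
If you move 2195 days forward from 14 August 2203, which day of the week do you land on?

Aug 14, 2203 is a Sunday.
2195 mod 7 = 4, so 2195 days after a Sunday is Sunday + 4 = Thursday.

Thursday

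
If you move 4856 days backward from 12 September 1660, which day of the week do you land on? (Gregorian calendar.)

Tuesday

First find the weekday of Sep 12, 1660. Doomsday rule: the anchor day for the 1600s is Tuesday. For year 60: 60÷12 = 5 r 0, and 0÷4 = 0, so 5+0+0 = 5.
Tuesday + 5 ≡ Sunday — that's 1660's doomsday.
In September the doomsday date is Sep 5.
Sep 12 is 7 days after Sep 5; 7 mod 7 = 0, so Sunday + 0 = Sunday.
4856 mod 7 = 5, so 4856 days before a Sunday is Sunday − 5 = Tuesday.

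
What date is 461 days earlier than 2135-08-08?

May 4, 2134

−365 (one year) → Aug 8, 2134 (96 left).
−8 → Jul 31, 2134 (end of Jul, 31 days; 88 left).
−31 → Jun 30, 2134 (end of Jun, 30 days; 57 left).
−30 → May 31, 2134 (end of May, 31 days; 27 left).
−27 → May 4, 2134.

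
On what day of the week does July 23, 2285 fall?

Thursday

Doomsday rule: the anchor day for the 2200s is Friday. For year 85: 85÷12 = 7 r 1, and 1÷4 = 0, so 7+1+0 = 8.
Friday + 8 ≡ Saturday — that's 2285's doomsday.
In July the doomsday date is Jul 11.
Jul 23 is 12 days after Jul 11; 12 mod 7 = 5, so Saturday + 5 = Thursday.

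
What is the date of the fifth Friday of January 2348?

January 1, 2348 is a Thursday.
The first Friday is therefore January 2 (1 days later).
The fifth Friday is 2 + 4×7 = January 30.

January 30, 2348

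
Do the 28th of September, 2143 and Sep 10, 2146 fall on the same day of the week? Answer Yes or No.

Yes

From Sep 28, 2143 to Sep 10, 2146 is 1078 days.
1078 mod 7 = 0, so they are the same weekday.
(Sep 28, 2143 is a Saturday; Sep 10, 2146 is a Saturday.)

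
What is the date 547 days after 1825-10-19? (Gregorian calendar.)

April 19, 1827

+365 (one year) → Oct 19, 1826 (182 left).
Oct has 31 days: +13 → Nov 1, 1826 (169 left).
Nov has 30 days: +30 → Dec 1, 1826 (139 left).
Dec has 31 days: +31 → Jan 1, 1827 (108 left).
Jan has 31 days: +31 → Feb 1, 1827 (77 left).
Feb has 28 days: +28 → Mar 1, 1827 (49 left).
Mar has 31 days: +31 → Apr 1, 1827 (18 left).
+18 → Apr 19, 1827.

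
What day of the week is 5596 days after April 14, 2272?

Apr 14, 2272 is a Sunday.
5596 mod 7 = 3, so 5596 days after a Sunday is Sunday + 3 = Wednesday.

Wednesday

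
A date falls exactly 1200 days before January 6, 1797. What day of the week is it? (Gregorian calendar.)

Tuesday

Jan 6, 1797 is a Friday.
1200 mod 7 = 3, so 1200 days before a Friday is Friday − 3 = Tuesday.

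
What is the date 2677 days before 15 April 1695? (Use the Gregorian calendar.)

−365 (one year) → Apr 15, 1694 (2312 left).
−365 (one year) → Apr 15, 1693 (1947 left).
−365 (one year) → Apr 15, 1692 (1582 left).
−366 (one year; includes Feb 29, 1692) → Apr 15, 1691 (1216 left).
−365 (one year) → Apr 15, 1690 (851 left).
−365 (one year) → Apr 15, 1689 (486 left).
−365 (one year) → Apr 15, 1688 (121 left).
−15 → Mar 31, 1688 (end of Mar, 31 days; 106 left).
−31 → Feb 29, 1688 (end of Feb, 29 days; 75 left).
−29 → Jan 31, 1688 (end of Jan, 31 days; 46 left).
−31 → Dec 31, 1687 (end of Dec, 31 days; 15 left).
−15 → Dec 16, 1687.

December 16, 1687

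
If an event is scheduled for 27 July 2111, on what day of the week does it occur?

Doomsday rule: the anchor day for the 2100s is Sunday. For year 11: 11÷12 = 0 r 11, and 11÷4 = 2, so 0+11+2 = 13.
Sunday + 13 ≡ Saturday — that's 2111's doomsday.
In July the doomsday date is Jul 11.
Jul 27 is 16 days after Jul 11; 16 mod 7 = 2, so Saturday + 2 = Monday.

Monday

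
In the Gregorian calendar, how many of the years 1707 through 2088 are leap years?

94

Multiples of 4 in [1707,2088]: 96.
Of those, multiples of 100: 3 (not leap unless ÷400).
Multiples of 400: 1.
Leap years = 96 − 3 + 1 = 94.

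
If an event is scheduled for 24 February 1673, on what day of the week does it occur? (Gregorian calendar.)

Doomsday rule: the anchor day for the 1600s is Tuesday. For year 73: 73÷12 = 6 r 1, and 1÷4 = 0, so 6+1+0 = 7.
Tuesday + 7 ≡ Tuesday — that's 1673's doomsday.
In February the doomsday date is Feb 28 (1673 is not a leap year).
Feb 24 is 4 days before Feb 28; 4 mod 7 = 4, so Tuesday − 4 = Friday.

Friday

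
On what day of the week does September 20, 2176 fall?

Doomsday rule: the anchor day for the 2100s is Sunday. For year 76: 76÷12 = 6 r 4, and 4÷4 = 1, so 6+4+1 = 11.
Sunday + 11 ≡ Thursday — that's 2176's doomsday.
In September the doomsday date is Sep 5.
Sep 20 is 15 days after Sep 5; 15 mod 7 = 1, so Thursday + 1 = Friday.

Friday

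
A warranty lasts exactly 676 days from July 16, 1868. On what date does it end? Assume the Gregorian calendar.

+365 (one year) → Jul 16, 1869 (311 left).
Jul has 31 days: +16 → Aug 1, 1869 (295 left).
Aug has 31 days: +31 → Sep 1, 1869 (264 left).
Sep has 30 days: +30 → Oct 1, 1869 (234 left).
Oct has 31 days: +31 → Nov 1, 1869 (203 left).
Nov has 30 days: +30 → Dec 1, 1869 (173 left).
Dec has 31 days: +31 → Jan 1, 1870 (142 left).
Jan has 31 days: +31 → Feb 1, 1870 (111 left).
Feb has 28 days: +28 → Mar 1, 1870 (83 left).
Mar has 31 days: +31 → Apr 1, 1870 (52 left).
Apr has 30 days: +30 → May 1, 1870 (22 left).
+22 → May 23, 1870.

May 23, 1870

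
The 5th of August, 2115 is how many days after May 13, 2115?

84

May 13, 2115 → Jun 13, 2115: 31 days (May has 31).
Jun 13, 2115 → Jul 13, 2115: 30 days (June has 30).
Jul 13, 2115 → Aug 5, 2115: 23 days.
Total: 84 days.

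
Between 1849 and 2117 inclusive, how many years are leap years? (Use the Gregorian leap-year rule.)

65

Multiples of 4 in [1849,2117]: 67.
Of those, multiples of 100: 3 (not leap unless ÷400).
Multiples of 400: 1.
Leap years = 67 − 3 + 1 = 65.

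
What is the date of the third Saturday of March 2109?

March 16, 2109

March 1, 2109 is a Friday.
The first Saturday is therefore March 2 (1 days later).
The third Saturday is 2 + 2×7 = March 16.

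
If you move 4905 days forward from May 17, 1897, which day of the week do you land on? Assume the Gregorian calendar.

Saturday

May 17, 1897 is a Monday.
4905 mod 7 = 5, so 4905 days after a Monday is Monday + 5 = Saturday.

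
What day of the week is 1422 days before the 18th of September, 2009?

Thursday

Sep 18, 2009 is a Friday.
1422 mod 7 = 1, so 1422 days before a Friday is Friday − 1 = Thursday.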